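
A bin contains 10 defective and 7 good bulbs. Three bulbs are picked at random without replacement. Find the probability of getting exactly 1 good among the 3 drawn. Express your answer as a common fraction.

One ordering (good drawn first) has probability 7/17 × 10/16 × 9/15 = 630/4080 = 21/136.
There are C(3,1) = 3 such orderings, each equally likely, so P = 3 × 21/136 = 63/136.

63/136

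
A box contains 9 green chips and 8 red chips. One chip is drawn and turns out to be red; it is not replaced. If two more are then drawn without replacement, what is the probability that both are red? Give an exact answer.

7/40

After the first draw, 7 of the remaining 16 chips are red.
P = 7/16 × 6/15 = 42/240 = 7/40.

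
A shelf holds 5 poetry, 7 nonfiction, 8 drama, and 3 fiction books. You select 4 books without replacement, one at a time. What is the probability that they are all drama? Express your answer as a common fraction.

2/253

P = 8/23 × 7/22 × 6/21 × 5/20 = 1680/212520 = 2/253.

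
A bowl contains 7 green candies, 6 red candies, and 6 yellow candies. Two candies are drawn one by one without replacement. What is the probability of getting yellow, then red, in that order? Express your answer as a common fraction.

2/19

Each draw changes the counts, so multiply the conditional probabilities along the sequence:
P = 6/19 × 6/18 = 36/342 = 2/19.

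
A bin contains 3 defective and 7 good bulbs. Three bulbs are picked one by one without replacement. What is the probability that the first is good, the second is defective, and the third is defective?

7/120

Chain rule:
P = 7/10 × 3/9 × 2/8 = 42/720 = 7/120.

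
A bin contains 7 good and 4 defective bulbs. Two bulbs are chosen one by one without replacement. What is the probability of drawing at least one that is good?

49/55

P(no good) = 4/11 × 3/10 = 12/110 = 6/55.
P(at least one) = 1 − 6/55 = 49/55.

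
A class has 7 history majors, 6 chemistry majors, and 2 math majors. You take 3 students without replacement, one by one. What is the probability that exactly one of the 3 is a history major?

28/65

One ordering (a history major drawn first) has probability 7/15 × 8/14 × 7/13 = 392/2730 = 28/195.
There are C(3,1) = 3 such orderings, each equally likely, so P = 3 × 28/195 = 28/65.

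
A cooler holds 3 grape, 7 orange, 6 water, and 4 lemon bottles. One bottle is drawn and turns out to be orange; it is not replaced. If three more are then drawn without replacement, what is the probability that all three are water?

After the first draw, 6 of the remaining 19 bottles are water.
P = 6/19 × 5/18 × 4/17 = 120/5814 = 20/969.

20/969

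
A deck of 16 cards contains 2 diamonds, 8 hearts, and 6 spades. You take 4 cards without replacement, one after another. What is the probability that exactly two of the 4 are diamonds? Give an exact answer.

One ordering (diamonds drawn first) has probability 2/16 × 1/15 × 14/14 × 13/13 = 364/43680 = 1/120.
There are C(4,2) = 6 such orderings, each equally likely, so P = 6 × 1/120 = 1/20.

1/20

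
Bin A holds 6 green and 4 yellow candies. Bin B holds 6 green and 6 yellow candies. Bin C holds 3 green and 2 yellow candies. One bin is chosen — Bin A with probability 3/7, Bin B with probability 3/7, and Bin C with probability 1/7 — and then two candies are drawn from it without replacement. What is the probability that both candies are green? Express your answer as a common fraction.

109/385

From Bin A: P(both green) = (6/10)(5/9) = 1/3.
From Bin B: P(both green) = (6/12)(5/11) = 5/22.
From Bin C: P(both green) = (3/5)(2/4) = 3/10.
Total probability = (3/7)(1/3) + (3/7)(5/22) + (1/7)(3/10) = 109/385.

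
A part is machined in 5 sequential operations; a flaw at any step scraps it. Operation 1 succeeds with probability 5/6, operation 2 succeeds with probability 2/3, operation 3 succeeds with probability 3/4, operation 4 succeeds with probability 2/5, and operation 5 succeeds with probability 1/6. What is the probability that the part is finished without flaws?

Multiplying along the chain,
P = 5/6 × 2/3 × 3/4 × 2/5 × 1/6 = 60/2160 = 1/36.

1/36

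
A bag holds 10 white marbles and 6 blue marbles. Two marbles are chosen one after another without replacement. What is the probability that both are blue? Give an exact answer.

P(all blue) = 6/16 × 5/15 = 30/240 = 1/8.

1/8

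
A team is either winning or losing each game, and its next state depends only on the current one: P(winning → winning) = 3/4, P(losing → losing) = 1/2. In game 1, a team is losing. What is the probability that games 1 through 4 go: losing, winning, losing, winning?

1/16

Game 1 is given. For each transition, use the conditional probability from the current state:
P(winning | losing) = 1/2; P(losing | winning) = 1/4; P(winning | losing) = 1/2.
P = 1/2 × 1/4 × 1/2 = 1/16.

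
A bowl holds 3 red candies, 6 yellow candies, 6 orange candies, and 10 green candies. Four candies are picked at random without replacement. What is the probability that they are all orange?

3/2530

P = 6/25 × 5/24 × 4/23 × 3/22 = 360/303600 = 3/2530.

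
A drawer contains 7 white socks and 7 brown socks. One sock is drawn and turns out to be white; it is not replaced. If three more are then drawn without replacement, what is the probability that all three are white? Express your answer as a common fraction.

10/143

After the first draw, 6 of the remaining 13 socks are white.
P = 6/13 × 5/12 × 4/11 = 120/1716 = 10/143.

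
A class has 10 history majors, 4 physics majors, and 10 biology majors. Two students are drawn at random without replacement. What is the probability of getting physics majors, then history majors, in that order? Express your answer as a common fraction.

5/69

Chain rule:
P = 4/24 × 10/23 = 40/552 = 5/69.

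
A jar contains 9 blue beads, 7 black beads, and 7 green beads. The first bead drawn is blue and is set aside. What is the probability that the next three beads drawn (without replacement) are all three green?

After the first draw, 7 of the remaining 22 beads are green.
P = 7/22 × 6/21 × 5/20 = 210/9240 = 1/44.

1/44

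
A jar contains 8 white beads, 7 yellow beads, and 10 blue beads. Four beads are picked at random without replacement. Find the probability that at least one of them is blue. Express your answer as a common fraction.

P(no blue) = 15/25 × 14/24 × 13/23 × 12/22 = 32760/303600 = 273/2530.
P(at least one) = 1 − 273/2530 = 2257/2530.

2257/2530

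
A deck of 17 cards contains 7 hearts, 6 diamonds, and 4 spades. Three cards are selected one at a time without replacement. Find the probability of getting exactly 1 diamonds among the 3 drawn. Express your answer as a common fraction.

One ordering (a diamond drawn first) has probability 6/17 × 11/16 × 10/15 = 660/4080 = 11/68.
There are C(3,1) = 3 such orderings, each equally likely, so P = 3 × 11/68 = 33/68.

33/68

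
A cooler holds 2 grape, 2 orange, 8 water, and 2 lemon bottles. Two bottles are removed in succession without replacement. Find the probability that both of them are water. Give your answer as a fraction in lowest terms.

4/13

P = 8/14 × 7/13 = 56/182 = 4/13.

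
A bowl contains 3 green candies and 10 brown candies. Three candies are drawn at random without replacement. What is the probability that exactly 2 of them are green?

15/143

One ordering (green drawn first) has probability 3/13 × 2/12 × 10/11 = 60/1716 = 5/143.
There are C(3,2) = 3 such orderings, each equally likely, so P = 3 × 5/143 = 15/143.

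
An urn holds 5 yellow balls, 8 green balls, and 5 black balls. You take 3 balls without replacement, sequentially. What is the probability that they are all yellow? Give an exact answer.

5/408

P(every draw is yellow) = 5/18 × 4/17 × 3/16 = 60/4896 = 5/408.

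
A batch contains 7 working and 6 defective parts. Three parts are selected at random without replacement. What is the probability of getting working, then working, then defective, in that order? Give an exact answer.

21/143

Each draw changes the counts, so multiply the conditional probabilities along the sequence:
P = 7/13 × 6/12 × 6/11 = 252/1716 = 21/143.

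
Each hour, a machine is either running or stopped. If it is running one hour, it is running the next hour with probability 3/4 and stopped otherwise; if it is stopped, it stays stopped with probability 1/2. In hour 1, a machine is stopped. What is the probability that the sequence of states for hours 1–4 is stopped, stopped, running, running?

3/16

Hour 1 is given. For each transition, use the conditional probability from the current state:
P(stopped | stopped) = 1/2; P(running | stopped) = 1/2; P(running | running) = 3/4.
P = 1/2 × 1/2 × 3/4 = 3/16.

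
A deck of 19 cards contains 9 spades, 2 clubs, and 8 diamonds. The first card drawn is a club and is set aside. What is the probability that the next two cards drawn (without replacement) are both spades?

4/17

With the first card removed, 9 spades remain out of 18.
P = 9/18 × 8/17 = 72/306 = 4/17.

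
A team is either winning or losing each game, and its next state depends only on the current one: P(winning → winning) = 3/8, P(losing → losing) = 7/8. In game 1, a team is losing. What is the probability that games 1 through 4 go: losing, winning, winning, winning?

9/512

Game 1 is given. For each transition, use the conditional probability from the current state:
P(winning | losing) = 1/8; P(winning | winning) = 3/8; P(winning | winning) = 3/8.
P = 1/8 × 3/8 × 3/8 = 9/512.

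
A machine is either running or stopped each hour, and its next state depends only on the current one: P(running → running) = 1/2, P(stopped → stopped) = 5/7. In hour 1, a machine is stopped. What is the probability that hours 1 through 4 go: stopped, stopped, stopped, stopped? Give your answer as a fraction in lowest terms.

Hour 1 is given. For each transition, use the conditional probability from the current state:
P(stopped | stopped) = 5/7; P(stopped | stopped) = 5/7; P(stopped | stopped) = 5/7.
P = 5/7 × 5/7 × 5/7 = 125/343.

125/343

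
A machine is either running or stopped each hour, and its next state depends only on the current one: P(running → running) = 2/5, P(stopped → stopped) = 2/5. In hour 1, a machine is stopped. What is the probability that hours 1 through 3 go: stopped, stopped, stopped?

4/25

Hour 1 is given. For each transition, use the conditional probability from the current state:
P(stopped | stopped) = 2/5; P(stopped | stopped) = 2/5.
P = 2/5 × 2/5 = 4/25.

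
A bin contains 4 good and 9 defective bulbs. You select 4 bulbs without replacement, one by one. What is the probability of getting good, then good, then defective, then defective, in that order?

36/715

Chain rule:
P = 4/13 × 3/12 × 9/11 × 8/10 = 864/17160 = 36/715.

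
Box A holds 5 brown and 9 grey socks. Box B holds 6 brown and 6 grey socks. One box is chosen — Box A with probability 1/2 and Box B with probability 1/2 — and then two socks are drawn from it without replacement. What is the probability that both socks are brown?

675/4004

From Box A: P(both brown) = (5/14)(4/13) = 10/91.
From Box B: P(both brown) = (6/12)(5/11) = 5/22.
Total probability = (1/2)(10/91) + (1/2)(5/22) = 675/4004.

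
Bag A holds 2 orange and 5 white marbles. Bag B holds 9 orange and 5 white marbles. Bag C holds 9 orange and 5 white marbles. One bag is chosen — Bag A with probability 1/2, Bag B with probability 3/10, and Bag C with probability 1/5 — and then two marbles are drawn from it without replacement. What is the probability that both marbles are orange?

121/546

From Bag A: P(both orange) = (2/7)(1/6) = 1/21.
From Bag B: P(both orange) = (9/14)(8/13) = 36/91.
From Bag C: P(both orange) = (9/14)(8/13) = 36/91.
Total probability = (1/2)(1/21) + (3/10)(36/91) + (1/5)(36/91) = 121/546.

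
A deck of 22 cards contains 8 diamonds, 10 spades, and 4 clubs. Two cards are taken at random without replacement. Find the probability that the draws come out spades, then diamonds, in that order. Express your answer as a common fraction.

Multiply the probability of each draw given the previous ones:
P = 10/22 × 8/21 = 80/462 = 40/231.

40/231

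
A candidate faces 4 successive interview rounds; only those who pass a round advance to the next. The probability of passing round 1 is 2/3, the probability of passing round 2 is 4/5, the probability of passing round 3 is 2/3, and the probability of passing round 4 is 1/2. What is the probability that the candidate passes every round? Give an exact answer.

8/45

The events are sequential, so multiply the conditional probabilities:
P = 2/3 × 4/5 × 2/3 × 1/2 = 16/90 = 8/45.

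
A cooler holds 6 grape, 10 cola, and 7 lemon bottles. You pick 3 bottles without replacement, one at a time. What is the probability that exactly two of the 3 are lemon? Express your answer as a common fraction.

48/253

One ordering (lemon drawn first) has probability 7/23 × 6/22 × 16/21 = 672/10626 = 16/253.
There are C(3,2) = 3 such orderings, each equally likely, so P = 3 × 16/253 = 48/253.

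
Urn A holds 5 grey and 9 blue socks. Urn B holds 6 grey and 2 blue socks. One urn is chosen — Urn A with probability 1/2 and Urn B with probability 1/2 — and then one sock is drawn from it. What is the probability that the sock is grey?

31/56

From Urn A: P(grey) = 5/14.
From Urn B: P(grey) = 6/8.
Total probability = (1/2)(5/14) + (1/2)(6/8) = 31/56.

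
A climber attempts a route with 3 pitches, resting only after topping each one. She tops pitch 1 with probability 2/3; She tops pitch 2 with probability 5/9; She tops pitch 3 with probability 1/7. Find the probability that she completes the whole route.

Each stage is reached only if all earlier stages succeed, so
P = 2/3 × 5/9 × 1/7 = 10/189.

10/189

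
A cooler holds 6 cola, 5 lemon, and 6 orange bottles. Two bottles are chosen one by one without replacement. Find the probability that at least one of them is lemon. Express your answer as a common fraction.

35/68

P(no lemon) = 12/17 × 11/16 = 132/272 = 33/68.
P(at least one) = 1 − 33/68 = 35/68.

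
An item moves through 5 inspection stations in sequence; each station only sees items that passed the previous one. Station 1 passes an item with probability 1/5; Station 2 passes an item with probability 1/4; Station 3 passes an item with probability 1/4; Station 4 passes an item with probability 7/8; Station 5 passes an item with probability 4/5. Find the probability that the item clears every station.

The events are sequential, so multiply the conditional probabilities:
P = 1/5 × 1/4 × 1/4 × 7/8 × 4/5 = 28/3200 = 7/800.

7/800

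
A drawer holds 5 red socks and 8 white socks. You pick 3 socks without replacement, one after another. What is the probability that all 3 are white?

P(every draw is white) = 8/13 × 7/12 × 6/11 = 336/1716 = 28/143.

28/143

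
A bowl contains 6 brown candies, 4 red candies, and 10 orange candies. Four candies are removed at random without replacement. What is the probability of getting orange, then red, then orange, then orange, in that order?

8/323

Chain rule:
P = 10/20 × 4/19 × 9/18 × 8/17 = 2880/116280 = 8/323.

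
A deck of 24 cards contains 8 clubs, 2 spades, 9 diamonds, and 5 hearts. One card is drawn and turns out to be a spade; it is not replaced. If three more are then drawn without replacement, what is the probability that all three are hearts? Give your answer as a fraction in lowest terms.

10/1771

After the first draw, 5 of the remaining 23 cards are hearts.
P = 5/23 × 4/22 × 3/21 = 60/10626 = 10/1771.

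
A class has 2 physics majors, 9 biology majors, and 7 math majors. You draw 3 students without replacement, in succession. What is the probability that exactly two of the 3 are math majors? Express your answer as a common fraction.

One ordering (math majors drawn first) has probability 7/18 × 6/17 × 11/16 = 462/4896 = 77/816.
There are C(3,2) = 3 such orderings, each equally likely, so P = 3 × 77/816 = 77/272.

77/272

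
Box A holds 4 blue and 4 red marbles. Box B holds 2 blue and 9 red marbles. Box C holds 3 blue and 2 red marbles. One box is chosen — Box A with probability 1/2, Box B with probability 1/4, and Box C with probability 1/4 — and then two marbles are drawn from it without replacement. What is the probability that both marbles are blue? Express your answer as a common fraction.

115/616

From Box A: P(both blue) = (4/8)(3/7) = 3/14.
From Box B: P(both blue) = (2/11)(1/10) = 1/55.
From Box C: P(both blue) = (3/5)(2/4) = 3/10.
Total probability = (1/2)(3/14) + (1/4)(1/55) + (1/4)(3/10) = 115/616.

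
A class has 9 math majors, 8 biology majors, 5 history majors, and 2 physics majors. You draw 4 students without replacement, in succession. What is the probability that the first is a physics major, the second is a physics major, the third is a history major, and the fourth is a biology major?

Each draw changes the counts, so multiply the conditional probabilities along the sequence:
P = 2/24 × 1/23 × 5/22 × 8/21 = 80/255024 = 5/15939.

5/15939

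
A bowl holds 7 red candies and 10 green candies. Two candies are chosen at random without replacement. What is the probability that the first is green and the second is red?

Chain rule:
P = 10/17 × 7/16 = 70/272 = 35/136.

35/136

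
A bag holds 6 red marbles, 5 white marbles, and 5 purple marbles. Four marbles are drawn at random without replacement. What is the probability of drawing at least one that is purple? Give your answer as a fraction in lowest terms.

149/182

P(no purple) = 11/16 × 10/15 × 9/14 × 8/13 = 7920/43680 = 33/182.
P(at least one) = 1 − 33/182 = 149/182.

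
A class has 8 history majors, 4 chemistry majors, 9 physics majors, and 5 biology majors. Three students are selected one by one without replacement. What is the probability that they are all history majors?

7/325

P = 8/26 × 7/25 × 6/24 = 336/15600 = 7/325.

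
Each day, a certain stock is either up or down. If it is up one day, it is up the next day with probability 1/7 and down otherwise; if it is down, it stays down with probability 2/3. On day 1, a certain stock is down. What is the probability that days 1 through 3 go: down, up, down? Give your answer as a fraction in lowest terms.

Day 1 is given. For each transition, use the conditional probability from the current state:
P(up | down) = 1/3; P(down | up) = 6/7.
P = 1/3 × 6/7 = 6/21 = 2/7.

2/7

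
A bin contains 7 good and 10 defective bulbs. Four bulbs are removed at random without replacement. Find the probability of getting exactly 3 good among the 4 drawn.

5/34

One ordering (good drawn first) has probability 7/17 × 6/16 × 5/15 × 10/14 = 2100/57120 = 5/136.
There are C(4,3) = 4 such orderings, each equally likely, so P = 4 × 5/136 = 5/34.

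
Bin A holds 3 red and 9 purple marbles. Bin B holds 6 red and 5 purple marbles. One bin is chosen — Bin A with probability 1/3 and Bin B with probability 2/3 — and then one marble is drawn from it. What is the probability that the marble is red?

59/132

From Bin A: P(red) = 3/12.
From Bin B: P(red) = 6/11.
Total probability = (1/3)(3/12) + (2/3)(6/11) = 59/132.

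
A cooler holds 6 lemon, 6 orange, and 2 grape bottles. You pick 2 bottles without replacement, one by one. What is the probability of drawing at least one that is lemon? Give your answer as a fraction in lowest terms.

P(no lemon) = 8/14 × 7/13 = 56/182 = 4/13.
P(at least one) = 1 − 4/13 = 9/13.

9/13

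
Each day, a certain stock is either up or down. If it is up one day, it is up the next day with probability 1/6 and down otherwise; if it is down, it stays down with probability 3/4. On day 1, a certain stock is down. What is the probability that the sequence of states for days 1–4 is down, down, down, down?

27/64

Day 1 is given. For each transition, use the conditional probability from the current state:
P(down | down) = 3/4; P(down | down) = 3/4; P(down | down) = 3/4.
P = 3/4 × 3/4 × 3/4 = 27/64.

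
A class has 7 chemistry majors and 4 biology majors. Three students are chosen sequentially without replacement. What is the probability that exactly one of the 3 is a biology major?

28/55

One ordering (a biology major drawn first) has probability 4/11 × 7/10 × 6/9 = 168/990 = 28/165.
There are C(3,1) = 3 such orderings, each equally likely, so P = 3 × 28/165 = 28/55.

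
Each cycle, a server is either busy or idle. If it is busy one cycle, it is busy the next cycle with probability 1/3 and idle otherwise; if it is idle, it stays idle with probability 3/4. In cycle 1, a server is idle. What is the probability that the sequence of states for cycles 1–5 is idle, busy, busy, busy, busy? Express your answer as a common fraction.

Cycle 1 is given. For each transition, use the conditional probability from the current state:
P(busy | idle) = 1/4; P(busy | busy) = 1/3; P(busy | busy) = 1/3; P(busy | busy) = 1/3.
P = 1/4 × 1/3 × 1/3 × 1/3 = 1/108.

1/108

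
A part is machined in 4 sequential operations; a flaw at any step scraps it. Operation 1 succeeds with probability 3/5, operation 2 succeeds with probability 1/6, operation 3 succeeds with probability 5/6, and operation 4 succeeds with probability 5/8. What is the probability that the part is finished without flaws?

Multiplying along the chain,
P = 3/5 × 1/6 × 5/6 × 5/8 = 75/1440 = 5/96.

5/96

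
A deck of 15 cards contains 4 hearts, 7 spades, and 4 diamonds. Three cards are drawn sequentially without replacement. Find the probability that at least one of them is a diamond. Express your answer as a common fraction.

58/91

P(no diamonds) = 11/15 × 10/14 × 9/13 = 990/2730 = 33/91.
P(at least one) = 1 − 33/91 = 58/91.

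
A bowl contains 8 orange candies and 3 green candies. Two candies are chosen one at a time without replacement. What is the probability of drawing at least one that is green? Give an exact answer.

27/55

P(no green) = 8/11 × 7/10 = 56/110 = 28/55.
P(at least one) = 1 − 28/55 = 27/55.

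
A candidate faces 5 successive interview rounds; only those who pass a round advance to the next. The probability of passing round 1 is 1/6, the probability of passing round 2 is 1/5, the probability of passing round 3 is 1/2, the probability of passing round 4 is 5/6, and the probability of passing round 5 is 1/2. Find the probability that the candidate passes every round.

The events are sequential, so multiply the conditional probabilities:
P = 1/6 × 1/5 × 1/2 × 5/6 × 1/2 = 5/720 = 1/144.

1/144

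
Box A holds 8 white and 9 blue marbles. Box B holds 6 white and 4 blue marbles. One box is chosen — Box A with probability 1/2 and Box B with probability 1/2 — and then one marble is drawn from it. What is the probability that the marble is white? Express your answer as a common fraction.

91/170

From Box A: P(white) = 8/17.
From Box B: P(white) = 6/10.
Total probability = (1/2)(8/17) + (1/2)(6/10) = 91/170.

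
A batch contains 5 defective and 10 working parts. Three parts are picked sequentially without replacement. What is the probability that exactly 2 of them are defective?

20/91

One ordering (defective drawn first) has probability 5/15 × 4/14 × 10/13 = 200/2730 = 20/273.
There are C(3,2) = 3 such orderings, each equally likely, so P = 3 × 20/273 = 20/91.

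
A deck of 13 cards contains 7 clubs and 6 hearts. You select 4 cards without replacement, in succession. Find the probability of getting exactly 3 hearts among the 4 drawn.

One ordering (hearts drawn first) has probability 6/13 × 5/12 × 4/11 × 7/10 = 840/17160 = 7/143.
There are C(4,3) = 4 such orderings, each equally likely, so P = 4 × 7/143 = 28/143.

28/143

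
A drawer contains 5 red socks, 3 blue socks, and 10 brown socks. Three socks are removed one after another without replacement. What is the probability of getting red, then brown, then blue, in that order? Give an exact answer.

25/816

Multiply the probability of each draw given the previous ones:
P = 5/18 × 10/17 × 3/16 = 150/4896 = 25/816.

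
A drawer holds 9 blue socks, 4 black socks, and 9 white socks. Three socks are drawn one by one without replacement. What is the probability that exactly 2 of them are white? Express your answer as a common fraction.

One ordering (white drawn first) has probability 9/22 × 8/21 × 13/20 = 936/9240 = 39/385.
There are C(3,2) = 3 such orderings, each equally likely, so P = 3 × 39/385 = 117/385.

117/385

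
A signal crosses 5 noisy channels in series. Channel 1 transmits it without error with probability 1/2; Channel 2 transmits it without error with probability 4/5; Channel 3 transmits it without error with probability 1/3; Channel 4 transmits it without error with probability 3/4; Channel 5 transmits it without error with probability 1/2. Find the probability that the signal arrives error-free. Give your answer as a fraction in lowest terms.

1/20

Multiplying along the chain,
P = 1/2 × 4/5 × 1/3 × 3/4 × 1/2 = 12/240 = 1/20.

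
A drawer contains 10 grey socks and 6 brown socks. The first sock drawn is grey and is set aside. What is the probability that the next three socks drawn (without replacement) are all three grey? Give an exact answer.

With the first sock removed, 9 grey remain out of 15.
P = 9/15 × 8/14 × 7/13 = 504/2730 = 12/65.

12/65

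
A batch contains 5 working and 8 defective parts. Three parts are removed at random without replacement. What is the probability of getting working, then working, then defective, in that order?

Each draw changes the counts, so multiply the conditional probabilities along the sequence:
P = 5/13 × 4/12 × 8/11 = 160/1716 = 40/429.

40/429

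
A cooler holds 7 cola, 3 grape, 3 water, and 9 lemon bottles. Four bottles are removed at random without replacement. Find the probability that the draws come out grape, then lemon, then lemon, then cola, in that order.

9/1045

Each draw changes the counts, so multiply the conditional probabilities along the sequence:
P = 3/22 × 9/21 × 8/20 × 7/19 = 1512/175560 = 9/1045.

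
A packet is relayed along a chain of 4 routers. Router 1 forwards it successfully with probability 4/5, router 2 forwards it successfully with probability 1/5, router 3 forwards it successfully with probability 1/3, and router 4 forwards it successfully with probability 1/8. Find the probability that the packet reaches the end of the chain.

1/150

Each stage is reached only if all earlier stages succeed, so
P = 4/5 × 1/5 × 1/3 × 1/8 = 4/600 = 1/150.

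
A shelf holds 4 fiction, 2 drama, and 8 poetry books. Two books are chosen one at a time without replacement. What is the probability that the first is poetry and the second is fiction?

Each draw changes the counts, so multiply the conditional probabilities along the sequence:
P = 8/14 × 4/13 = 32/182 = 16/91.

16/91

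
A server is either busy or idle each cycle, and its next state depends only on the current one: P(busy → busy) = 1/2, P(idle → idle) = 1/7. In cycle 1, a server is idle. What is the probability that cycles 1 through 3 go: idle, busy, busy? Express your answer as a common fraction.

Cycle 1 is given. For each transition, use the conditional probability from the current state:
P(busy | idle) = 6/7; P(busy | busy) = 1/2.
P = 6/7 × 1/2 = 6/14 = 3/7.

3/7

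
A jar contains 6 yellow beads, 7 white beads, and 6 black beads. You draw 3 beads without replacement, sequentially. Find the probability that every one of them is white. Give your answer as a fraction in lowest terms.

35/969

P = 7/19 × 6/18 × 5/17 = 210/5814 = 35/969.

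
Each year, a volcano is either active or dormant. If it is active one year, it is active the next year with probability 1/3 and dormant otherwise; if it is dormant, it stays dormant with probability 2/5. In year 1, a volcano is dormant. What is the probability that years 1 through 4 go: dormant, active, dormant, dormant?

4/25

Year 1 is given. For each transition, use the conditional probability from the current state:
P(active | dormant) = 3/5; P(dormant | active) = 2/3; P(dormant | dormant) = 2/5.
P = 3/5 × 2/3 × 2/5 = 12/75 = 4/25.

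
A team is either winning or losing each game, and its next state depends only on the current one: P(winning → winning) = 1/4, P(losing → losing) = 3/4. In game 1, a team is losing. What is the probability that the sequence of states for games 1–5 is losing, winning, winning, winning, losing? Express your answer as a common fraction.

3/256

Game 1 is given. For each transition, use the conditional probability from the current state:
P(winning | losing) = 1/4; P(winning | winning) = 1/4; P(winning | winning) = 1/4; P(losing | winning) = 3/4.
P = 1/4 × 1/4 × 1/4 × 3/4 = 3/256.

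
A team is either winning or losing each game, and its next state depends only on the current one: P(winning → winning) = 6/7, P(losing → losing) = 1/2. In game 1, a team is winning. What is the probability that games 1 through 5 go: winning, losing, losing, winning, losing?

1/196

Game 1 is given. For each transition, use the conditional probability from the current state:
P(losing | winning) = 1/7; P(losing | losing) = 1/2; P(winning | losing) = 1/2; P(losing | winning) = 1/7.
P = 1/7 × 1/2 × 1/2 × 1/7 = 1/196.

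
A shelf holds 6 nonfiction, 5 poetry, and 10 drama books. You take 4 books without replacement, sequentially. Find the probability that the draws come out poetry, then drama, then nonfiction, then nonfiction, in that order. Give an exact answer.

Chain rule:
P = 5/21 × 10/20 × 6/19 × 5/18 = 1500/143640 = 25/2394.

25/2394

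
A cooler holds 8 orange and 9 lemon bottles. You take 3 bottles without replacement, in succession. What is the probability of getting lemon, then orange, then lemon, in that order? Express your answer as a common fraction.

12/85

Chain rule:
P = 9/17 × 8/16 × 8/15 = 576/4080 = 12/85.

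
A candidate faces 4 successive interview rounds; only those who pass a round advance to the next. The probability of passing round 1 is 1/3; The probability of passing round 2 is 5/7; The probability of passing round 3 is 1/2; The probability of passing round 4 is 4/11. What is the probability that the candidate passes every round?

Each stage is reached only if all earlier stages succeed, so
P = 1/3 × 5/7 × 1/2 × 4/11 = 20/462 = 10/231.

10/231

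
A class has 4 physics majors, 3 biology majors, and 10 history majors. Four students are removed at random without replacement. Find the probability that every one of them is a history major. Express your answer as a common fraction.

P(every draw is a history major) = 10/17 × 9/16 × 8/15 × 7/14 = 5040/57120 = 3/34.

3/34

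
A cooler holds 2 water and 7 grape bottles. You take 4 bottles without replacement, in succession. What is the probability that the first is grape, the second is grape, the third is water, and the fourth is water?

Each draw changes the counts, so multiply the conditional probabilities along the sequence:
P = 7/9 × 6/8 × 2/7 × 1/6 = 84/3024 = 1/36.

1/36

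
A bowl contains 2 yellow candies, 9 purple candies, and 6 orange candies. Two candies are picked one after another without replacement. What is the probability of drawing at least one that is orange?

P(no orange) = 11/17 × 10/16 = 110/272 = 55/136.
P(at least one) = 1 − 55/136 = 81/136.

81/136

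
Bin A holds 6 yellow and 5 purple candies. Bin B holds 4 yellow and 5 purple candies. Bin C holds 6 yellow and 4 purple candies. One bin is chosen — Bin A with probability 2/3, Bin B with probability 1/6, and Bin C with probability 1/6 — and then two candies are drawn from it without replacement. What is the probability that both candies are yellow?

From Bin A: P(both yellow) = (6/11)(5/10) = 3/11.
From Bin B: P(both yellow) = (4/9)(3/8) = 1/6.
From Bin C: P(both yellow) = (6/10)(5/9) = 1/3.
Total probability = (2/3)(3/11) + (1/6)(1/6) + (1/6)(1/3) = 35/132.

35/132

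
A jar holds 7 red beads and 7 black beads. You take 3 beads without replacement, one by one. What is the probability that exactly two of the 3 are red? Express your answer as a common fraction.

21/52

One ordering (red drawn first) has probability 7/14 × 6/13 × 7/12 = 294/2184 = 7/52.
There are C(3,2) = 3 such orderings, each equally likely, so P = 3 × 7/52 = 21/52.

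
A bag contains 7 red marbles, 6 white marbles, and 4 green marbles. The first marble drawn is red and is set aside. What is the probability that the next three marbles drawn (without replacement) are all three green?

After the first draw, 4 of the remaining 16 marbles are green.
P = 4/16 × 3/15 × 2/14 = 24/3360 = 1/140.

1/140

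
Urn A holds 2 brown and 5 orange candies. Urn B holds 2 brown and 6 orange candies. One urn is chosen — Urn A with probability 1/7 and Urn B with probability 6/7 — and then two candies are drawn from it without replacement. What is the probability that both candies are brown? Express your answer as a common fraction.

From Urn A: P(both brown) = (2/7)(1/6) = 1/21.
From Urn B: P(both brown) = (2/8)(1/7) = 1/28.
Total probability = (1/7)(1/21) + (6/7)(1/28) = 11/294.

11/294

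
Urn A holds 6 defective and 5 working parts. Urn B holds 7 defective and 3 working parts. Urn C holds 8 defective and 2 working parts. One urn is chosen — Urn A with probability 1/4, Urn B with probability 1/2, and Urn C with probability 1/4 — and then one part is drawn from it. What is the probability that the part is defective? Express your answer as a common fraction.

151/220

From Urn A: P(defective) = 6/11.
From Urn B: P(defective) = 7/10.
From Urn C: P(defective) = 8/10.
Total probability = (1/4)(6/11) + (1/2)(7/10) + (1/4)(8/10) = 151/220.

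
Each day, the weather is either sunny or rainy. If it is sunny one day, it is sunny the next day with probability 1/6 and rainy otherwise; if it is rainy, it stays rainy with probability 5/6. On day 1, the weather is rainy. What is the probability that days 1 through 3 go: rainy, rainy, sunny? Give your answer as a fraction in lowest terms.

Day 1 is given. For each transition, use the conditional probability from the current state:
P(rainy | rainy) = 5/6; P(sunny | rainy) = 1/6.
P = 5/6 × 1/6 = 5/36.

5/36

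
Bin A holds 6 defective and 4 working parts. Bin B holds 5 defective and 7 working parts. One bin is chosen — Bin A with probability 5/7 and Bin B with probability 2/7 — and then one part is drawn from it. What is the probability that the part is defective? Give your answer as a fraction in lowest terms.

23/42

From Bin A: P(defective) = 6/10.
From Bin B: P(defective) = 5/12.
Total probability = (5/7)(6/10) + (2/7)(5/12) = 23/42.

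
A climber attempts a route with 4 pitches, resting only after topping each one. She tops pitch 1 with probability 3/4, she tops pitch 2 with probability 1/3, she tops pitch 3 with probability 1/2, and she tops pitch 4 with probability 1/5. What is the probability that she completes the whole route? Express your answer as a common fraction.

1/40

The events are sequential, so multiply the conditional probabilities:
P = 3/4 × 1/3 × 1/2 × 1/5 = 3/120 = 1/40.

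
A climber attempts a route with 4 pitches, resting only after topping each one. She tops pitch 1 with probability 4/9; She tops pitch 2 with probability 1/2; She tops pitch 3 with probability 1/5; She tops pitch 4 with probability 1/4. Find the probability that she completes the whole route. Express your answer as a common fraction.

Each stage is reached only if all earlier stages succeed, so
P = 4/9 × 1/2 × 1/5 × 1/4 = 4/360 = 1/90.

1/90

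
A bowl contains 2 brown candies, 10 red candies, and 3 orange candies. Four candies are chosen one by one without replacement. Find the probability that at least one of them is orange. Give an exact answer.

P(no orange) = 12/15 × 11/14 × 10/13 × 9/12 = 11880/32760 = 33/91.
P(at least one) = 1 − 33/91 = 58/91.

58/91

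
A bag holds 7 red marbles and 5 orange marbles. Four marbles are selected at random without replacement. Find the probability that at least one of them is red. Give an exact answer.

P(no red) = 5/12 × 4/11 × 3/10 × 2/9 = 120/11880 = 1/99.
P(at least one) = 1 − 1/99 = 98/99.

98/99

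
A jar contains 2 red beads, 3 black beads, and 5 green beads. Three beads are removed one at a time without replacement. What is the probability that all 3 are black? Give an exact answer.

P(all black) = 3/10 × 2/9 × 1/8 = 6/720 = 1/120.

1/120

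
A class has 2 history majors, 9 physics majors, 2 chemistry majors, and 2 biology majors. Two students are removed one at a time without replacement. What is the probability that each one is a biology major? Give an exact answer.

P(every draw is a biology major) = 2/15 × 1/14 = 2/210 = 1/105.

1/105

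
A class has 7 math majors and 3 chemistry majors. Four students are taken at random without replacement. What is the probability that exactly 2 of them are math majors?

One ordering (math majors drawn first) has probability 7/10 × 6/9 × 3/8 × 2/7 = 252/5040 = 1/20.
There are C(4,2) = 6 such orderings, each equally likely, so P = 6 × 1/20 = 3/10.

3/10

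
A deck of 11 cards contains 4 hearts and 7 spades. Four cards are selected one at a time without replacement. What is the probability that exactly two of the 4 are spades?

One ordering (spades drawn first) has probability 7/11 × 6/10 × 4/9 × 3/8 = 504/7920 = 7/110.
There are C(4,2) = 6 such orderings, each equally likely, so P = 6 × 7/110 = 21/55.

21/55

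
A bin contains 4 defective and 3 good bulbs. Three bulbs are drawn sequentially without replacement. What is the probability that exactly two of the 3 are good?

One ordering (good drawn first) has probability 3/7 × 2/6 × 4/5 = 24/210 = 4/35.
There are C(3,2) = 3 such orderings, each equally likely, so P = 3 × 4/35 = 12/35.

12/35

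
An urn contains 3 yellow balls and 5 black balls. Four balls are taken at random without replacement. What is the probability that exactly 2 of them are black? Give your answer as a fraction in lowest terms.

One ordering (black drawn first) has probability 5/8 × 4/7 × 3/6 × 2/5 = 120/1680 = 1/14.
There are C(4,2) = 6 such orderings, each equally likely, so P = 6 × 1/14 = 3/7.

3/7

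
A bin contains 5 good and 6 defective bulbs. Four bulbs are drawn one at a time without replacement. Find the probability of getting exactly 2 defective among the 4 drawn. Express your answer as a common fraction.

5/11

One ordering (defective drawn first) has probability 6/11 × 5/10 × 5/9 × 4/8 = 600/7920 = 5/66.
There are C(4,2) = 6 such orderings, each equally likely, so P = 6 × 5/66 = 5/11.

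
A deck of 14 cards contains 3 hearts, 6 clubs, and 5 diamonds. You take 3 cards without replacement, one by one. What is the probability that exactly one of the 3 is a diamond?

One ordering (a diamond drawn first) has probability 5/14 × 9/13 × 8/12 = 360/2184 = 15/91.
There are C(3,1) = 3 such orderings, each equally likely, so P = 3 × 15/91 = 45/91.

45/91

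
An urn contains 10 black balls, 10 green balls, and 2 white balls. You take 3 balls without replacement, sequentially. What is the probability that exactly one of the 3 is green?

One ordering (green drawn first) has probability 10/22 × 12/21 × 11/20 = 1320/9240 = 1/7.
There are C(3,1) = 3 such orderings, each equally likely, so P = 3 × 1/7 = 3/7.

3/7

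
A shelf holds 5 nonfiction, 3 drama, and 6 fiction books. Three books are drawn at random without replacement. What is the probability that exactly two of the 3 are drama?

One ordering (drama drawn first) has probability 3/14 × 2/13 × 11/12 = 66/2184 = 11/364.
There are C(3,2) = 3 such orderings, each equally likely, so P = 3 × 11/364 = 33/364.

33/364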